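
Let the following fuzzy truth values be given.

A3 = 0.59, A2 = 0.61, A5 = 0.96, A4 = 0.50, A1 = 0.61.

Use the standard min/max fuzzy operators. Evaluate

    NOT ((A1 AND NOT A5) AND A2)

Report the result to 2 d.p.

0.96

NOT A5 = 1 − 0.96 = 0.04
A1 AND NOT A5 = min(a, b) on (0.61, 0.04) = 0.04
(A1 AND NOT A5) AND A2 = min(a, b) on (0.04, 0.61) = 0.04
NOT ((A1 AND NOT A5) AND A2) = 1 − 0.04 = 0.96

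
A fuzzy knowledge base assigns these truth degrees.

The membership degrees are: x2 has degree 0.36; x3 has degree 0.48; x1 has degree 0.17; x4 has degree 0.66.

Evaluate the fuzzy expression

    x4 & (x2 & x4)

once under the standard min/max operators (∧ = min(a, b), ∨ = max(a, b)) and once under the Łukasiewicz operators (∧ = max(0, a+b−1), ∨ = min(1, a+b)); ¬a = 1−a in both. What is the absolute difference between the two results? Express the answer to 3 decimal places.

Under standard min/max:
  x2 & x4 = min(a, b) on (0.36, 0.66) = 0.36
  x4 & (x2 & x4) = min(a, b) on (0.66, 0.36) = 0.36
  → value = 0.3600
Under Łukasiewicz:
  x2 & x4 = max(0, a+b−1) on (0.36, 0.66) = 0.02
  x4 & (x2 & x4) = max(0, a+b−1) on (0.66, 0.02) = 0.00
  → value = 0.0000
|0.3600 − 0.0000| = 0.360

0.360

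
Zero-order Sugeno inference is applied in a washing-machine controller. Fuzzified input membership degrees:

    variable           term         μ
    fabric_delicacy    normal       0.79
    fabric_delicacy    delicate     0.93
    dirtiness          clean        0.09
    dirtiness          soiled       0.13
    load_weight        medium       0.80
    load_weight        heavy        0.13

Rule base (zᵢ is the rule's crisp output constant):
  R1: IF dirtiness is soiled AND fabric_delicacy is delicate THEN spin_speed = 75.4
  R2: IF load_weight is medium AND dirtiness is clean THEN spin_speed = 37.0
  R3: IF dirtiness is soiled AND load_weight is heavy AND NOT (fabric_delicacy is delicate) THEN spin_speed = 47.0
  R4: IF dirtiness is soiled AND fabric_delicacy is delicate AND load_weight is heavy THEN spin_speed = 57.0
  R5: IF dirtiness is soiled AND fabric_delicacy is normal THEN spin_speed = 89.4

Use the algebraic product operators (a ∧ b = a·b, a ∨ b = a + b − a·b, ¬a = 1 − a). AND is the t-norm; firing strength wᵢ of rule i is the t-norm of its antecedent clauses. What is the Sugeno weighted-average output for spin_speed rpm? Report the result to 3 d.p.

R1 (z=75.4): soiled=0.13, delicate=0.93; AND[a·b] → w = 0.1209
R2 (z=37.0): medium=0.80, clean=0.09; AND[a·b] → w = 0.0720
R3 (z=47.0): soiled=0.13, heavy=0.13, ¬delicate=1−0.93=0.07; AND[a·b] → w = 0.0012
R4 (z=57.0): soiled=0.13, delicate=0.93, heavy=0.13; AND[a·b] → w = 0.0157
R5 (z=89.4): soiled=0.13, normal=0.79; AND[a·b] → w = 0.1027
Weighted average = (0.1209·75.4 + 0.0720·37.0 + 0.0012·47.0 + 0.0157·57.0 + 0.1027·89.4) / (0.1209 + 0.0720 + 0.0012 + 0.0157 + 0.1027)
  = 21.9127 / 0.3125 = 70.121

70.121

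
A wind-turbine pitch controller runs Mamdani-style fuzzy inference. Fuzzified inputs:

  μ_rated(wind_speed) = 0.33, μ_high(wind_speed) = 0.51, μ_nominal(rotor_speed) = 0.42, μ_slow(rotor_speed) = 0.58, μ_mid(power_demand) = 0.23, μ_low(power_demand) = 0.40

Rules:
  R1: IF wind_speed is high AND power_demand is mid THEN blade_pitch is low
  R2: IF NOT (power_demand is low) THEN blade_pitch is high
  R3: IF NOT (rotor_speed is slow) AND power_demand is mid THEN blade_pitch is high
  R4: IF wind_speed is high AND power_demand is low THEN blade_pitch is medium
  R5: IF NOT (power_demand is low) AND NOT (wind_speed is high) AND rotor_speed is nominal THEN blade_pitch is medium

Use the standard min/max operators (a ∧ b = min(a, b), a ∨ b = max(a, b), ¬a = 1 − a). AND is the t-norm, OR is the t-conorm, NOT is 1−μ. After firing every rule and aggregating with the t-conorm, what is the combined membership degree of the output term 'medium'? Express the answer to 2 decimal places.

R1: high=0.51, mid=0.23; AND[min(a, b)] → w = 0.23
R2: ¬low=1−0.40=0.60 → w = 0.60
R3: ¬slow=1−0.58=0.42, mid=0.23; AND[min(a, b)] → w = 0.23
R4: high=0.51, low=0.40; AND[min(a, b)] → w = 0.40
R5: ¬low=1−0.40=0.60, ¬high=1−0.51=0.49, nominal=0.42; AND[min(a, b)] → w = 0.42
Rules with consequent 'medium': {R4, R5} → strengths 0.40, 0.42
Aggregate via t-conorm [max(a, b)]: 0.42

0.42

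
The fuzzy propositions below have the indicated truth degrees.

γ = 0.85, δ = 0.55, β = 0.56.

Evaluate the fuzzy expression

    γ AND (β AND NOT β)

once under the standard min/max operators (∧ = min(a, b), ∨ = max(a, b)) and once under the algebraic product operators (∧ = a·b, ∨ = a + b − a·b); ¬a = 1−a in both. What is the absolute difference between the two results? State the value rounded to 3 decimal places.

Under standard min/max:
  NOT β = 1 − 0.56 = 0.44
  β AND NOT β = min(a, b) on (0.56, 0.44) = 0.44
  γ AND (β AND NOT β) = min(a, b) on (0.85, 0.44) = 0.44
  → value = 0.4400
Under algebraic product:
  NOT β = 1 − 0.5600 = 0.4400
  β AND NOT β = a·b on (0.5600, 0.4400) = 0.2464
  γ AND (β AND NOT β) = a·b on (0.8500, 0.2464) = 0.2094
  → value = 0.2094
|0.4400 − 0.2094| = 0.231

0.231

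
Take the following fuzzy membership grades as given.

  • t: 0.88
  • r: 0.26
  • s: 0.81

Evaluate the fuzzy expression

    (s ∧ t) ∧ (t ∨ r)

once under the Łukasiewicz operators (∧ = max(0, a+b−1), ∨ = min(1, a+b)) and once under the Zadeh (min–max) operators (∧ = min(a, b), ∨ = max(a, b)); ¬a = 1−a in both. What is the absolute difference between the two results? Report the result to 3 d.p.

Under Łukasiewicz:
  s ∧ t = max(0, a+b−1) on (0.81, 0.88) = 0.69
  t ∨ r = min(1, a+b) on (0.88, 0.26) = 1.00
  (s ∧ t) ∧ (t ∨ r) = max(0, a+b−1) on (0.69, 1.00) = 0.69
  → value = 0.6900
Under Zadeh (min–max):
  s ∧ t = min(a, b) on (0.81, 0.88) = 0.81
  t ∨ r = max(a, b) on (0.88, 0.26) = 0.88
  (s ∧ t) ∧ (t ∨ r) = min(a, b) on (0.81, 0.88) = 0.81
  → value = 0.8100
|0.6900 − 0.8100| = 0.120

0.120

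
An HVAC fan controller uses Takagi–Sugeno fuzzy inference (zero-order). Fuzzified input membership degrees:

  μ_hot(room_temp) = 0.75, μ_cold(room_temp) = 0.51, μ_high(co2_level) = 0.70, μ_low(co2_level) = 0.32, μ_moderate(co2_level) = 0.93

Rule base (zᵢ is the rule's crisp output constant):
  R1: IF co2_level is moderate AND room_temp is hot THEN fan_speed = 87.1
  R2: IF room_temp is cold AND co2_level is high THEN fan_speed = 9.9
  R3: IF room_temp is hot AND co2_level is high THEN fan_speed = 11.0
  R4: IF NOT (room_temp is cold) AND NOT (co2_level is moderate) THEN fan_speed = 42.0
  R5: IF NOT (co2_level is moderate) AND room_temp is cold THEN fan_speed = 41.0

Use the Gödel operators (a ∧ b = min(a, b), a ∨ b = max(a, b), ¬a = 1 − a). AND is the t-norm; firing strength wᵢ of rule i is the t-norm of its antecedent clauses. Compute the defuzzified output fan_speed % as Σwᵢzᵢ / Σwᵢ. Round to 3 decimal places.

39.945

R1 (z=87.1): moderate=0.93, hot=0.75; AND[min(a, b)] → w = 0.75
R2 (z=9.9): cold=0.51, high=0.70; AND[min(a, b)] → w = 0.51
R3 (z=11.0): hot=0.75, high=0.70; AND[min(a, b)] → w = 0.70
R4 (z=42.0): ¬cold=1−0.51=0.49, ¬moderate=1−0.93=0.07; AND[min(a, b)] → w = 0.07
R5 (z=41.0): ¬moderate=1−0.93=0.07, cold=0.51; AND[min(a, b)] → w = 0.07
Weighted average = (0.75·87.1 + 0.51·9.9 + 0.70·11.0 + 0.07·42.0 + 0.07·41.0) / (0.75 + 0.51 + 0.70 + 0.07 + 0.07)
  = 83.8840 / 2.1000 = 39.945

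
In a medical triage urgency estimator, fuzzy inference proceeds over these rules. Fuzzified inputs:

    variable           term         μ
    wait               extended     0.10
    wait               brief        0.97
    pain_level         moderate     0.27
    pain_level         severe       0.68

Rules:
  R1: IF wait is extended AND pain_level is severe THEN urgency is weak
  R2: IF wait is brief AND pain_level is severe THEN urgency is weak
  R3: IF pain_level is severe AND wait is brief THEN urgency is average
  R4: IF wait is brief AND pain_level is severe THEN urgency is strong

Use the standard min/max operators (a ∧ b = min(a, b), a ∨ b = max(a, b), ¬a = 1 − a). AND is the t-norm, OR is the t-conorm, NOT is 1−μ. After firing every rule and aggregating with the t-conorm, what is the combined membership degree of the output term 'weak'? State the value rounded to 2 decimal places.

R1: extended=0.10, severe=0.68; AND[min(a, b)] → w = 0.10
R2: brief=0.97, severe=0.68; AND[min(a, b)] → w = 0.68
R3: severe=0.68, brief=0.97; AND[min(a, b)] → w = 0.68
R4: brief=0.97, severe=0.68; AND[min(a, b)] → w = 0.68
Rules with consequent 'weak': {R1, R2} → strengths 0.10, 0.68
Aggregate via t-conorm [max(a, b)]: 0.68

0.68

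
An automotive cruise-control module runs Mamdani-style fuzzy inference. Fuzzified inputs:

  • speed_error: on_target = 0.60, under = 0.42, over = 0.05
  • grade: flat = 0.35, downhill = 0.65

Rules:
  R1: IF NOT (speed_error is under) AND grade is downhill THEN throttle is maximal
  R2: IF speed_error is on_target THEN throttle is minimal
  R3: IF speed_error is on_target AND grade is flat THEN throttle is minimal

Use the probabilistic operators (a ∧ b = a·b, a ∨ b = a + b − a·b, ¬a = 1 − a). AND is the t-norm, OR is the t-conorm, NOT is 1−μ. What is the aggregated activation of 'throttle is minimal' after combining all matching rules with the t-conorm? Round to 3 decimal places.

0.684

R1: ¬under=1−0.42=0.58, downhill=0.65; AND[a·b] → w = 0.3770
R2: on_target=0.60 → w = 0.6000
R3: on_target=0.60, flat=0.35; AND[a·b] → w = 0.2100
Rules with consequent 'minimal': {R2, R3} → strengths 0.6000, 0.2100
Aggregate via t-conorm [a + b − a·b]: 0.6840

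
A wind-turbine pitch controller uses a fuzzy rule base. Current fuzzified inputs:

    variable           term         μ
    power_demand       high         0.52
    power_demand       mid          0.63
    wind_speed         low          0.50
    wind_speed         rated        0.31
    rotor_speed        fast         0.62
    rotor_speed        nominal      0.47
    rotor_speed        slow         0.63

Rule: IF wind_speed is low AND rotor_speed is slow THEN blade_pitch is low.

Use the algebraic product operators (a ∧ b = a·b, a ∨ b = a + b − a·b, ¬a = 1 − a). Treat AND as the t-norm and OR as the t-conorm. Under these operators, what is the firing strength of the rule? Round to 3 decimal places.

0.315

firing strength: low=0.50, slow=0.63; AND[a·b] → w = 0.3150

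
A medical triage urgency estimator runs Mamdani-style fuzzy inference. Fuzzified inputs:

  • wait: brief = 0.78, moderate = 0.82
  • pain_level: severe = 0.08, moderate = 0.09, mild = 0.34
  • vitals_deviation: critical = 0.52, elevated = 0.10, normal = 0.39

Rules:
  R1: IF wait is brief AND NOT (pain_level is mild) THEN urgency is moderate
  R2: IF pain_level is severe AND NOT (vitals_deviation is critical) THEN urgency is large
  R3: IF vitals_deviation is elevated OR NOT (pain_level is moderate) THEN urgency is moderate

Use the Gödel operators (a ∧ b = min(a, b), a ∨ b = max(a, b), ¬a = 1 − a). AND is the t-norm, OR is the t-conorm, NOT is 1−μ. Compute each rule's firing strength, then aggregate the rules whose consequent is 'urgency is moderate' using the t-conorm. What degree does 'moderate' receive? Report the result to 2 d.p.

0.91

R1: brief=0.78, ¬mild=1−0.34=0.66; AND[min(a, b)] → w = 0.66
R2: severe=0.08, ¬critical=1−0.52=0.48; AND[min(a, b)] → w = 0.08
R3: elevated=0.10, ¬moderate=1−0.09=0.91; OR[max(a, b)] → w = 0.91
Rules with consequent 'moderate': {R1, R3} → strengths 0.66, 0.91
Aggregate via t-conorm [max(a, b)]: 0.91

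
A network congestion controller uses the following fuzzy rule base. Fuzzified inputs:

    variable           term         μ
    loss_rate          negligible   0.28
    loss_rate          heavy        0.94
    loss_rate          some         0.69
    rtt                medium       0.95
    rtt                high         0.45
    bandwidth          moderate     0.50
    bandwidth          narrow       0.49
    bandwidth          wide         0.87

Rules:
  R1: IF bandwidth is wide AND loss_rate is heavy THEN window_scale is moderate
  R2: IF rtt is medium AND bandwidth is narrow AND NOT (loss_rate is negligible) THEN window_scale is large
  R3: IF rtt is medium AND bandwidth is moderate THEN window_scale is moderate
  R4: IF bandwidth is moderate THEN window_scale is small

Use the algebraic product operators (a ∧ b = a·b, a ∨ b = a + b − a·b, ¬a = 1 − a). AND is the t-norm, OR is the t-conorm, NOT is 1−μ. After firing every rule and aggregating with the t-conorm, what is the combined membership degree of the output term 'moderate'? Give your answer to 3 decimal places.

R1: wide=0.87, heavy=0.94; AND[a·b] → w = 0.8178
R2: medium=0.95, narrow=0.49, ¬negligible=1−0.28=0.72; AND[a·b] → w = 0.3352
R3: medium=0.95, moderate=0.50; AND[a·b] → w = 0.4750
R4: moderate=0.50 → w = 0.5000
Rules with consequent 'moderate': {R1, R3} → strengths 0.8178, 0.4750
Aggregate via t-conorm [a + b − a·b]: 0.9043

0.904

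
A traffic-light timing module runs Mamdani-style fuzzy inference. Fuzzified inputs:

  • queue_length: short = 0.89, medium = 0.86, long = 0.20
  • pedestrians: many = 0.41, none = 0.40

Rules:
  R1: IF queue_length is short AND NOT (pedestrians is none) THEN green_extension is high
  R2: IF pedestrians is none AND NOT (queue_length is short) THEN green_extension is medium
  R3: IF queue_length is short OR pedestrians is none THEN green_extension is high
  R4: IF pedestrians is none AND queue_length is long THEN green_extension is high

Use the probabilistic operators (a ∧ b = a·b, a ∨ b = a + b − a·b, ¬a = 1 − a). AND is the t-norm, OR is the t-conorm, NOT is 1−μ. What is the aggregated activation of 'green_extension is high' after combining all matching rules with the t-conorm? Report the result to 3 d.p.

0.972

R1: short=0.89, ¬none=1−0.40=0.60; AND[a·b] → w = 0.5340
R2: none=0.40, ¬short=1−0.89=0.11; AND[a·b] → w = 0.0440
R3: short=0.89, none=0.40; OR[a + b − a·b] → w = 0.9340
R4: none=0.40, long=0.20; AND[a·b] → w = 0.0800
Rules with consequent 'high': {R1, R3, R4} → strengths 0.5340, 0.9340, 0.0800
Aggregate via t-conorm [a + b − a·b]: 0.9717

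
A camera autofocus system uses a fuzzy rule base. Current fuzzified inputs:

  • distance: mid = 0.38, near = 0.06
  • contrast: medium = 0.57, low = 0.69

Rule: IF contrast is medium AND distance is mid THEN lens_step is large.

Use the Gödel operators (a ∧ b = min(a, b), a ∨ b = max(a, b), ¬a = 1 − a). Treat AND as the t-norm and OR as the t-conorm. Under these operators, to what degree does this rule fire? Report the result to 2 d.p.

0.38

firing strength: medium=0.57, mid=0.38; AND[min(a, b)] → w = 0.38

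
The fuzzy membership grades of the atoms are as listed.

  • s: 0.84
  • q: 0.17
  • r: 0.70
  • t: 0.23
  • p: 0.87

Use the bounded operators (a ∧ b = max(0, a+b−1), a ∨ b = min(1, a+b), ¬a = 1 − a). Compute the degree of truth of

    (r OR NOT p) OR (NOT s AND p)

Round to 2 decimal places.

0.86

NOT p = 1 − 0.87 = 0.13
r OR NOT p = min(1, a+b) on (0.70, 0.13) = 0.83
NOT s = 1 − 0.84 = 0.16
NOT s AND p = max(0, a+b−1) on (0.16, 0.87) = 0.03
(r OR NOT p) OR (NOT s AND p) = min(1, a+b) on (0.83, 0.03) = 0.86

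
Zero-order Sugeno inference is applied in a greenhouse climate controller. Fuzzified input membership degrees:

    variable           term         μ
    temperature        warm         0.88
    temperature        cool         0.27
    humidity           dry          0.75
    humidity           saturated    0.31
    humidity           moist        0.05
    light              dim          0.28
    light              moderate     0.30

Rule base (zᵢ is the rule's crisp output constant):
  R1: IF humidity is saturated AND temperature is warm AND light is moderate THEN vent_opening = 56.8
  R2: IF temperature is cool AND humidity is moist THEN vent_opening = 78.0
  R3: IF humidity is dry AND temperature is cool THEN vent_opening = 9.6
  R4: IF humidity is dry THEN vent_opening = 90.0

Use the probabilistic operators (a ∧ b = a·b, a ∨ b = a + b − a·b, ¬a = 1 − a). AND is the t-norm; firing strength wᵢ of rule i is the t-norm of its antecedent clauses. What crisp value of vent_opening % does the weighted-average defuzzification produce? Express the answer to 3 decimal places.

71.715

R1 (z=56.8): saturated=0.31, warm=0.88, moderate=0.30; AND[a·b] → w = 0.0818
R2 (z=78.0): cool=0.27, moist=0.05; AND[a·b] → w = 0.0135
R3 (z=9.6): dry=0.75, cool=0.27; AND[a·b] → w = 0.2025
R4 (z=90.0): dry=0.75 → w = 0.7500
Weighted average = (0.0818·56.8 + 0.0135·78.0 + 0.2025·9.6 + 0.7500·90.0) / (0.0818 + 0.0135 + 0.2025 + 0.7500)
  = 75.1455 / 1.0478 = 71.715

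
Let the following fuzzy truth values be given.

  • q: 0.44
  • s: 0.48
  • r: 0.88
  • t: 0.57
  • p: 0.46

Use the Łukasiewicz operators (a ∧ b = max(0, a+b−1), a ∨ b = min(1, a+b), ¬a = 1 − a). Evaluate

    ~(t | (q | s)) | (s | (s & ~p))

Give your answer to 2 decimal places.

q | s = min(1, a+b) on (0.44, 0.48) = 0.92
t | (q | s) = min(1, a+b) on (0.57, 0.92) = 1.00
~(t | (q | s)) = 1 − 1.00 = 0.00
~p = 1 − 0.46 = 0.54
s & ~p = max(0, a+b−1) on (0.48, 0.54) = 0.02
s | (s & ~p) = min(1, a+b) on (0.48, 0.02) = 0.50
~(t | (q | s)) | (s | (s & ~p)) = min(1, a+b) on (0.00, 0.50) = 0.50

0.50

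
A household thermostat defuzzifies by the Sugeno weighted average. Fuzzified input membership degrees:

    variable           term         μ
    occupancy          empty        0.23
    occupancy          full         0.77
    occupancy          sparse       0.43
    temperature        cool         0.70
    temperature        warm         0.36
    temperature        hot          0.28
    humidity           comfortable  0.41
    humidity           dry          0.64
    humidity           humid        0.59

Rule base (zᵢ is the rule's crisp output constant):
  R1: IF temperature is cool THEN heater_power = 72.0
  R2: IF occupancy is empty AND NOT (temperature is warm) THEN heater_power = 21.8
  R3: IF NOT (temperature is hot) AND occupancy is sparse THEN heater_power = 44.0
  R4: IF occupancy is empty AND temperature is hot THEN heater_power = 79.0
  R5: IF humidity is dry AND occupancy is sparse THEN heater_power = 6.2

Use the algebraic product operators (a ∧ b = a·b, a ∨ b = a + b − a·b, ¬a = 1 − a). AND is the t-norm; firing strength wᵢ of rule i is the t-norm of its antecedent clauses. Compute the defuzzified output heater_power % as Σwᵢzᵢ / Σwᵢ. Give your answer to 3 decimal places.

49.469

R1 (z=72.0): cool=0.70 → w = 0.7000
R2 (z=21.8): empty=0.23, ¬warm=1−0.36=0.64; AND[a·b] → w = 0.1472
R3 (z=44.0): ¬hot=1−0.28=0.72, sparse=0.43; AND[a·b] → w = 0.3096
R4 (z=79.0): empty=0.23, hot=0.28; AND[a·b] → w = 0.0644
R5 (z=6.2): dry=0.64, sparse=0.43; AND[a·b] → w = 0.2752
Weighted average = (0.7000·72.0 + 0.1472·21.8 + 0.3096·44.0 + 0.0644·79.0 + 0.2752·6.2) / (0.7000 + 0.1472 + 0.3096 + 0.0644 + 0.2752)
  = 74.0252 / 1.4964 = 49.469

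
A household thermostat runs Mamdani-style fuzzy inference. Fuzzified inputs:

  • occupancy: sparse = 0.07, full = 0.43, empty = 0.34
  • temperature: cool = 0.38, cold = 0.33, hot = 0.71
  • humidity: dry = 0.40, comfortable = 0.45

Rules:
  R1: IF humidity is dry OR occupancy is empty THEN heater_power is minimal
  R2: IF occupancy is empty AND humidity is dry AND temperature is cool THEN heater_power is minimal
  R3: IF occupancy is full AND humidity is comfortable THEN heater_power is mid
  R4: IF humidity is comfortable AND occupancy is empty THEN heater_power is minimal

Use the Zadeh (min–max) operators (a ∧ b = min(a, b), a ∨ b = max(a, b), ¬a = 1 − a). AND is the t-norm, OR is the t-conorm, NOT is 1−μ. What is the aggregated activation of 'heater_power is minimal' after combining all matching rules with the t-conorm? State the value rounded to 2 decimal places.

R1: dry=0.40, empty=0.34; OR[max(a, b)] → w = 0.40
R2: empty=0.34, dry=0.40, cool=0.38; AND[min(a, b)] → w = 0.34
R3: full=0.43, comfortable=0.45; AND[min(a, b)] → w = 0.43
R4: comfortable=0.45, empty=0.34; AND[min(a, b)] → w = 0.34
Rules with consequent 'minimal': {R1, R2, R4} → strengths 0.40, 0.34, 0.34
Aggregate via t-conorm [max(a, b)]: 0.40

0.40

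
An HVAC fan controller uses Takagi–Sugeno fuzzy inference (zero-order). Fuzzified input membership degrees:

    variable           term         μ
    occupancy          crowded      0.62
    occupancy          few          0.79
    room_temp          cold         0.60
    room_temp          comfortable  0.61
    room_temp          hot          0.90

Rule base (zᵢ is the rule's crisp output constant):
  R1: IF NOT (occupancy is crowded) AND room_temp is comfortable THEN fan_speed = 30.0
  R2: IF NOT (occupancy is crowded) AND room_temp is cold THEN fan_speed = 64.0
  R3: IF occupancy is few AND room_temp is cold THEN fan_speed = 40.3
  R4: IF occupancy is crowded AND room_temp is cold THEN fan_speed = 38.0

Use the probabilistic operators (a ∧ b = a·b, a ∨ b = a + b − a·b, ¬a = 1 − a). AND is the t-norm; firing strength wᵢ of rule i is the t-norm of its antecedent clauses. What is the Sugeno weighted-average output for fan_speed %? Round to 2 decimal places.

R1 (z=30.0): ¬crowded=1−0.62=0.38, comfortable=0.61; AND[a·b] → w = 0.2318
R2 (z=64.0): ¬crowded=1−0.62=0.38, cold=0.60; AND[a·b] → w = 0.2280
R3 (z=40.3): few=0.79, cold=0.60; AND[a·b] → w = 0.4740
R4 (z=38.0): crowded=0.62, cold=0.60; AND[a·b] → w = 0.3720
Weighted average = (0.2318·30.0 + 0.2280·64.0 + 0.4740·40.3 + 0.3720·38.0) / (0.2318 + 0.2280 + 0.4740 + 0.3720)
  = 54.7842 / 1.3058 = 41.95

41.95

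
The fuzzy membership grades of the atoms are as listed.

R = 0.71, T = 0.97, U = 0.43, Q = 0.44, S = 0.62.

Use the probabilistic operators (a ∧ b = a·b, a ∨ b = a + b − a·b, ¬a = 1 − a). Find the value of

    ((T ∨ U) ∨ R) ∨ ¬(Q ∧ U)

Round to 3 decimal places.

0.999

T ∨ U = a + b − a·b on (0.9700, 0.4300) = 0.9829
(T ∨ U) ∨ R = a + b − a·b on (0.9829, 0.7100) = 0.9950
Q ∧ U = a·b on (0.4400, 0.4300) = 0.1892
¬(Q ∧ U) = 1 − 0.1892 = 0.8108
((T ∨ U) ∨ R) ∨ ¬(Q ∧ U) = a + b − a·b on (0.9950, 0.8108) = 0.9991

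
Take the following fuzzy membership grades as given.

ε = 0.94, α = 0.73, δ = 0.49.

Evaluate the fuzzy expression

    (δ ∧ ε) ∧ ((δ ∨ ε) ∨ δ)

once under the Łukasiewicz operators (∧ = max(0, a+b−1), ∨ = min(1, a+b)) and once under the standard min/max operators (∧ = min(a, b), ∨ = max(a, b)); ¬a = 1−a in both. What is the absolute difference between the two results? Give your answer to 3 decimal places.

0.060

Under Łukasiewicz:
  δ ∧ ε = max(0, a+b−1) on (0.49, 0.94) = 0.43
  δ ∨ ε = min(1, a+b) on (0.49, 0.94) = 1.00
  (δ ∨ ε) ∨ δ = min(1, a+b) on (1.00, 0.49) = 1.00
  (δ ∧ ε) ∧ ((δ ∨ ε) ∨ δ) = max(0, a+b−1) on (0.43, 1.00) = 0.43
  → value = 0.4300
Under standard min/max:
  δ ∧ ε = min(a, b) on (0.49, 0.94) = 0.49
  δ ∨ ε = max(a, b) on (0.49, 0.94) = 0.94
  (δ ∨ ε) ∨ δ = max(a, b) on (0.94, 0.49) = 0.94
  (δ ∧ ε) ∧ ((δ ∨ ε) ∨ δ) = min(a, b) on (0.49, 0.94) = 0.49
  → value = 0.4900
|0.4300 − 0.4900| = 0.060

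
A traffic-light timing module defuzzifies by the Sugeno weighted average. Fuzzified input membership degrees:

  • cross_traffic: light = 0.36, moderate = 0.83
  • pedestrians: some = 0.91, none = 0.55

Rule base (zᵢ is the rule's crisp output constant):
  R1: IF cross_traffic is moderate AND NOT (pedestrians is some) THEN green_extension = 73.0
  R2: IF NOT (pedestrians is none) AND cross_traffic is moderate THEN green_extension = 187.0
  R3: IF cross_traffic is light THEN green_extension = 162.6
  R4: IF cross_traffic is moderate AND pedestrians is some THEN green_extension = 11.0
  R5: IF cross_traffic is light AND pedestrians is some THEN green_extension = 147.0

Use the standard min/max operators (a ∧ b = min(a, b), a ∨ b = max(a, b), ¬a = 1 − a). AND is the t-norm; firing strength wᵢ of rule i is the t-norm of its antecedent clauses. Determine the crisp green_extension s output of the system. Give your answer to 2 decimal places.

101.10

R1 (z=73.0): moderate=0.83, ¬some=1−0.91=0.09; AND[min(a, b)] → w = 0.09
R2 (z=187.0): ¬none=1−0.55=0.45, moderate=0.83; AND[min(a, b)] → w = 0.45
R3 (z=162.6): light=0.36 → w = 0.36
R4 (z=11.0): moderate=0.83, some=0.91; AND[min(a, b)] → w = 0.83
R5 (z=147.0): light=0.36, some=0.91; AND[min(a, b)] → w = 0.36
Weighted average = (0.09·73.0 + 0.45·187.0 + 0.36·162.6 + 0.83·11.0 + 0.36·147.0) / (0.09 + 0.45 + 0.36 + 0.83 + 0.36)
  = 211.3060 / 2.0900 = 101.10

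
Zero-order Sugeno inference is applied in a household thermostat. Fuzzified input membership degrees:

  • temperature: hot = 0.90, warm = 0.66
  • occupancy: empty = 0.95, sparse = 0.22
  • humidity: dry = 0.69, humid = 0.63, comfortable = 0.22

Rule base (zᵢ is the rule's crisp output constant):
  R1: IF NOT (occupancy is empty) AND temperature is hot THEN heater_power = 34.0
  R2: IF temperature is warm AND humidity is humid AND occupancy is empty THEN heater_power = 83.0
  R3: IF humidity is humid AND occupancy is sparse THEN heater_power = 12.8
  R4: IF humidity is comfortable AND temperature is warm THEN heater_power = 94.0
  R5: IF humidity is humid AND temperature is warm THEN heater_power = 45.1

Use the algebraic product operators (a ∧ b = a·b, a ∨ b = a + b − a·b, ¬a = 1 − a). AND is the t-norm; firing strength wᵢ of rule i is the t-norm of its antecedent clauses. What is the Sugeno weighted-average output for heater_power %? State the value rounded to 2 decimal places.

R1 (z=34.0): ¬empty=1−0.95=0.05, hot=0.90; AND[a·b] → w = 0.0450
R2 (z=83.0): warm=0.66, humid=0.63, empty=0.95; AND[a·b] → w = 0.3950
R3 (z=12.8): humid=0.63, sparse=0.22; AND[a·b] → w = 0.1386
R4 (z=94.0): comfortable=0.22, warm=0.66; AND[a·b] → w = 0.1452
R5 (z=45.1): humid=0.63, warm=0.66; AND[a·b] → w = 0.4158
Weighted average = (0.0450·34.0 + 0.3950·83.0 + 0.1386·12.8 + 0.1452·94.0 + 0.4158·45.1) / (0.0450 + 0.3950 + 0.1386 + 0.1452 + 0.4158)
  = 68.4913 / 1.1396 = 60.10

60.10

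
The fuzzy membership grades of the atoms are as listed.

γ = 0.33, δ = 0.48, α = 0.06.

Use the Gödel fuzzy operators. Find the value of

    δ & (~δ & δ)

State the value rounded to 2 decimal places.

~δ = 1 − 0.48 = 0.52
~δ & δ = min(a, b) on (0.52, 0.48) = 0.48
δ & (~δ & δ) = min(a, b) on (0.48, 0.48) = 0.48

0.48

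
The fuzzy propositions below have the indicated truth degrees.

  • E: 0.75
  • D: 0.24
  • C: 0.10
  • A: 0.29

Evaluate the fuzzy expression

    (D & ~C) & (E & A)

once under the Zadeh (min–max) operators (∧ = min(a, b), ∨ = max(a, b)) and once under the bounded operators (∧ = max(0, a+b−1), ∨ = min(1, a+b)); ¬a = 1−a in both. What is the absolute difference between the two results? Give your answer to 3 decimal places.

Under Zadeh (min–max):
  ~C = 1 − 0.10 = 0.90
  D & ~C = min(a, b) on (0.24, 0.90) = 0.24
  E & A = min(a, b) on (0.75, 0.29) = 0.29
  (D & ~C) & (E & A) = min(a, b) on (0.24, 0.29) = 0.24
  → value = 0.2400
Under bounded:
  ~C = 1 − 0.10 = 0.90
  D & ~C = max(0, a+b−1) on (0.24, 0.90) = 0.14
  E & A = max(0, a+b−1) on (0.75, 0.29) = 0.04
  (D & ~C) & (E & A) = max(0, a+b−1) on (0.14, 0.04) = 0.00
  → value = 0.0000
|0.2400 − 0.0000| = 0.240

0.240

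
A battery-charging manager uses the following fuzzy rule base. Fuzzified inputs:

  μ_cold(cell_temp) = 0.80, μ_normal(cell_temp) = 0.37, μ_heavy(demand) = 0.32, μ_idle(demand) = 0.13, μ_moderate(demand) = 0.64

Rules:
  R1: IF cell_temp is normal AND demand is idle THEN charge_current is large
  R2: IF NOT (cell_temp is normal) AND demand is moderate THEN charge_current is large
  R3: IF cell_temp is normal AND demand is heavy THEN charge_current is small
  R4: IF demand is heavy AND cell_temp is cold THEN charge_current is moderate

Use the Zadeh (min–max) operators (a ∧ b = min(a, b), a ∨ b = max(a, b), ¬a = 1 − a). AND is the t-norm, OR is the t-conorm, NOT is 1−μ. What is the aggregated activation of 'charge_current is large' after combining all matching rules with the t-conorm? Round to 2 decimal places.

R1: normal=0.37, idle=0.13; AND[min(a, b)] → w = 0.13
R2: ¬normal=1−0.37=0.63, moderate=0.64; AND[min(a, b)] → w = 0.63
R3: normal=0.37, heavy=0.32; AND[min(a, b)] → w = 0.32
R4: heavy=0.32, cold=0.80; AND[min(a, b)] → w = 0.32
Rules with consequent 'large': {R1, R2} → strengths 0.13, 0.63
Aggregate via t-conorm [max(a, b)]: 0.63

0.63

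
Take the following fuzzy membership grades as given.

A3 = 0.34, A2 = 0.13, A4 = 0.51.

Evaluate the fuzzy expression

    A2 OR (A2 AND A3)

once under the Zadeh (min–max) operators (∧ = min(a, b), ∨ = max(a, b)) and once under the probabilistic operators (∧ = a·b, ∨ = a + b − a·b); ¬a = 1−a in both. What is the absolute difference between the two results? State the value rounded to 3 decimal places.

Under Zadeh (min–max):
  A2 AND A3 = min(a, b) on (0.13, 0.34) = 0.13
  A2 OR (A2 AND A3) = max(a, b) on (0.13, 0.13) = 0.13
  → value = 0.1300
Under probabilistic:
  A2 AND A3 = a·b on (0.1300, 0.3400) = 0.0442
  A2 OR (A2 AND A3) = a + b − a·b on (0.1300, 0.0442) = 0.1685
  → value = 0.1685
|0.1300 − 0.1685| = 0.038

0.038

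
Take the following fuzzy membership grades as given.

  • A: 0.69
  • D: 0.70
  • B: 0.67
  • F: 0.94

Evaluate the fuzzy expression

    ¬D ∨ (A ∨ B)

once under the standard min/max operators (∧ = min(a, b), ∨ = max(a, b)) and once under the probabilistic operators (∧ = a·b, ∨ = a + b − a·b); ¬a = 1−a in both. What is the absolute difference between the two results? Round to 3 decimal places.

Under standard min/max:
  ¬D = 1 − 0.70 = 0.30
  A ∨ B = max(a, b) on (0.69, 0.67) = 0.69
  ¬D ∨ (A ∨ B) = max(a, b) on (0.30, 0.69) = 0.69
  → value = 0.6900
Under probabilistic:
  ¬D = 1 − 0.7000 = 0.3000
  A ∨ B = a + b − a·b on (0.6900, 0.6700) = 0.8977
  ¬D ∨ (A ∨ B) = a + b − a·b on (0.3000, 0.8977) = 0.9284
  → value = 0.9284
|0.6900 − 0.9284| = 0.238

0.238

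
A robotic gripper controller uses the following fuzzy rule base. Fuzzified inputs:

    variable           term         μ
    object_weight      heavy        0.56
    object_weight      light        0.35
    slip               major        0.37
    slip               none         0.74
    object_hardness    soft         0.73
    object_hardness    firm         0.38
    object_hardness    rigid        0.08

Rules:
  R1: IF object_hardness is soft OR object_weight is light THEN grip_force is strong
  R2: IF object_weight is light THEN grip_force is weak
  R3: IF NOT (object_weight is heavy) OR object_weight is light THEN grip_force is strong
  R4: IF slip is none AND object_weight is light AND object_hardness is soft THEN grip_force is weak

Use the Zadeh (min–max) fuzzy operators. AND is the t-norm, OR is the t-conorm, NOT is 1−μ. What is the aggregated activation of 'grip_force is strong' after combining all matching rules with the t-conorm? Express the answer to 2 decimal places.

R1: soft=0.73, light=0.35; OR[max(a, b)] → w = 0.73
R2: light=0.35 → w = 0.35
R3: ¬heavy=1−0.56=0.44, light=0.35; OR[max(a, b)] → w = 0.44
R4: none=0.74, light=0.35, soft=0.73; AND[min(a, b)] → w = 0.35
Rules with consequent 'strong': {R1, R3} → strengths 0.73, 0.44
Aggregate via t-conorm [max(a, b)]: 0.73

0.73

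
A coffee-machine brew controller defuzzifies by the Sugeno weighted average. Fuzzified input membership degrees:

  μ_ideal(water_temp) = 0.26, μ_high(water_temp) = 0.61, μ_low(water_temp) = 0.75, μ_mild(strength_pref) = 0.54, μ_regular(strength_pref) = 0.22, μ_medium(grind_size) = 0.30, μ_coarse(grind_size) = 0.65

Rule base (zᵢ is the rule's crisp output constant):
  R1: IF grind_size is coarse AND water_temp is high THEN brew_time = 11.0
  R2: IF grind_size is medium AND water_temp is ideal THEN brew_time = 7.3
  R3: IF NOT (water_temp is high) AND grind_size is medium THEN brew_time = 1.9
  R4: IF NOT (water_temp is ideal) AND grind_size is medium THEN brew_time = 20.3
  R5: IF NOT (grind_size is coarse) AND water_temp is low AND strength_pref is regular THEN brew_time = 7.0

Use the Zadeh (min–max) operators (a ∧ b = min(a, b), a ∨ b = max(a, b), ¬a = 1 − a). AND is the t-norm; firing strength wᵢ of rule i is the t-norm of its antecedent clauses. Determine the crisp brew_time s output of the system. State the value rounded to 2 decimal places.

R1 (z=11.0): coarse=0.65, high=0.61; AND[min(a, b)] → w = 0.61
R2 (z=7.3): medium=0.30, ideal=0.26; AND[min(a, b)] → w = 0.26
R3 (z=1.9): ¬high=1−0.61=0.39, medium=0.30; AND[min(a, b)] → w = 0.30
R4 (z=20.3): ¬ideal=1−0.26=0.74, medium=0.30; AND[min(a, b)] → w = 0.30
R5 (z=7.0): ¬coarse=1−0.65=0.35, low=0.75, regular=0.22; AND[min(a, b)] → w = 0.22
Weighted average = (0.61·11.0 + 0.26·7.3 + 0.30·1.9 + 0.30·20.3 + 0.22·7.0) / (0.61 + 0.26 + 0.30 + 0.30 + 0.22)
  = 16.8080 / 1.6900 = 9.95

9.95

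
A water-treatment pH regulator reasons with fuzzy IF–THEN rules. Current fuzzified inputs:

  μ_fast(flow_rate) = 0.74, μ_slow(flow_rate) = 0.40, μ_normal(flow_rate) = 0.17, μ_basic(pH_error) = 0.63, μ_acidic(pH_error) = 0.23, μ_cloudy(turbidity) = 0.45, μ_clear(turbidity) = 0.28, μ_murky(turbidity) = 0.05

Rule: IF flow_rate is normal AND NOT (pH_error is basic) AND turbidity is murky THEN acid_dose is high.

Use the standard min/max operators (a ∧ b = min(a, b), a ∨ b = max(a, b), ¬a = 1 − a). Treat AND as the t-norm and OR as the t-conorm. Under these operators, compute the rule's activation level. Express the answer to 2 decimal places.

firing strength: normal=0.17, ¬basic=1−0.63=0.37, murky=0.05; AND[min(a, b)] → w = 0.05

0.05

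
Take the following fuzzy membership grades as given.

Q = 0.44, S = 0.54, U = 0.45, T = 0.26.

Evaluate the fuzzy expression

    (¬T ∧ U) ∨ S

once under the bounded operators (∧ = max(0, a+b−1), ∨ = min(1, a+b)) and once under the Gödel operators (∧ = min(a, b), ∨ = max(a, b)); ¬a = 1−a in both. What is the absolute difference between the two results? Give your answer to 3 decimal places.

Under bounded:
  ¬T = 1 − 0.26 = 0.74
  ¬T ∧ U = max(0, a+b−1) on (0.74, 0.45) = 0.19
  (¬T ∧ U) ∨ S = min(1, a+b) on (0.19, 0.54) = 0.73
  → value = 0.7300
Under Gödel:
  ¬T = 1 − 0.26 = 0.74
  ¬T ∧ U = min(a, b) on (0.74, 0.45) = 0.45
  (¬T ∧ U) ∨ S = max(a, b) on (0.45, 0.54) = 0.54
  → value = 0.5400
|0.7300 − 0.5400| = 0.190

0.190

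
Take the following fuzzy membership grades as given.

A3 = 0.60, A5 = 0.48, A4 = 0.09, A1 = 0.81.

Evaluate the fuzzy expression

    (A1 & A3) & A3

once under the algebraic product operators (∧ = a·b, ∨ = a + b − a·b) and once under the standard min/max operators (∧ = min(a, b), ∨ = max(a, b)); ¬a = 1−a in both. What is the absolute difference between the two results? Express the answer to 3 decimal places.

0.308

Under algebraic product:
  A1 & A3 = a·b on (0.8100, 0.6000) = 0.4860
  (A1 & A3) & A3 = a·b on (0.4860, 0.6000) = 0.2916
  → value = 0.2916
Under standard min/max:
  A1 & A3 = min(a, b) on (0.81, 0.60) = 0.60
  (A1 & A3) & A3 = min(a, b) on (0.60, 0.60) = 0.60
  → value = 0.6000
|0.2916 − 0.6000| = 0.308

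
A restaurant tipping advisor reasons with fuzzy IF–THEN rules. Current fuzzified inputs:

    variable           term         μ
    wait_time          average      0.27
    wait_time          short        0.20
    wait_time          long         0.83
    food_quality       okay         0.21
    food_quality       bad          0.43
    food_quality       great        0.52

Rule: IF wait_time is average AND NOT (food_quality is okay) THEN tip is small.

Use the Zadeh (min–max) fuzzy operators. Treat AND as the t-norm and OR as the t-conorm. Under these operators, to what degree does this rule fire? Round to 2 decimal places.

firing strength: average=0.27, ¬okay=1−0.21=0.79; AND[min(a, b)] → w = 0.27

0.27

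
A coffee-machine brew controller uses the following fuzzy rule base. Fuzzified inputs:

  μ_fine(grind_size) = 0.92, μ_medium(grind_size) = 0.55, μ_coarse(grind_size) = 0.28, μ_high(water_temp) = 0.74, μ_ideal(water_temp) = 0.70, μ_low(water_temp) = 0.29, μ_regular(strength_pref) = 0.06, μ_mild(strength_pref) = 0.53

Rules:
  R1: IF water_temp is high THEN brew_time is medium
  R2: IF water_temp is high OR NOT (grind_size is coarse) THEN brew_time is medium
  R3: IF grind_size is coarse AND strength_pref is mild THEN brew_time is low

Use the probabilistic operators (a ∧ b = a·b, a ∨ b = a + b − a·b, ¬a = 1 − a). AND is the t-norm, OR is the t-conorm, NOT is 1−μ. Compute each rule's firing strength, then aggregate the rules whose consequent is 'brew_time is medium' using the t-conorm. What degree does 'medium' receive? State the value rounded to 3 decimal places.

0.981

R1: high=0.74 → w = 0.7400
R2: high=0.74, ¬coarse=1−0.28=0.72; OR[a + b − a·b] → w = 0.9272
R3: coarse=0.28, mild=0.53; AND[a·b] → w = 0.1484
Rules with consequent 'medium': {R1, R2} → strengths 0.7400, 0.9272
Aggregate via t-conorm [a + b − a·b]: 0.9811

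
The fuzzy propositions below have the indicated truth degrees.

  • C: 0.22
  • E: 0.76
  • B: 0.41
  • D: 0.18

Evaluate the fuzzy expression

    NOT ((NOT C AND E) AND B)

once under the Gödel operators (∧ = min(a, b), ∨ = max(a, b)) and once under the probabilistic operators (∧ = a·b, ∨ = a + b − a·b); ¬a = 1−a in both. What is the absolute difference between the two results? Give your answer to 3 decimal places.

Under Gödel:
  NOT C = 1 − 0.22 = 0.78
  NOT C AND E = min(a, b) on (0.78, 0.76) = 0.76
  (NOT C AND E) AND B = min(a, b) on (0.76, 0.41) = 0.41
  NOT ((NOT C AND E) AND B) = 1 − 0.41 = 0.59
  → value = 0.5900
Under probabilistic:
  NOT C = 1 − 0.2200 = 0.7800
  NOT C AND E = a·b on (0.7800, 0.7600) = 0.5928
  (NOT C AND E) AND B = a·b on (0.5928, 0.4100) = 0.2430
  NOT ((NOT C AND E) AND B) = 1 − 0.2430 = 0.7570
  → value = 0.7570
|0.5900 − 0.7570| = 0.167

0.167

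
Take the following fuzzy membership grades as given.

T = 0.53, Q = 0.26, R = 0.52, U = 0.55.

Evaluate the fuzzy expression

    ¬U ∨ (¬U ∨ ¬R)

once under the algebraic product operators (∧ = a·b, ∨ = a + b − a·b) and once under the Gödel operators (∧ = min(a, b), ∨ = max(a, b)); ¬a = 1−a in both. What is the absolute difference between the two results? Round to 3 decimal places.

Under algebraic product:
  ¬U = 1 − 0.5500 = 0.4500
  ¬U = 1 − 0.5500 = 0.4500
  ¬R = 1 − 0.5200 = 0.4800
  ¬U ∨ ¬R = a + b − a·b on (0.4500, 0.4800) = 0.7140
  ¬U ∨ (¬U ∨ ¬R) = a + b − a·b on (0.4500, 0.7140) = 0.8427
  → value = 0.8427
Under Gödel:
  ¬U = 1 − 0.55 = 0.45
  ¬U = 1 − 0.55 = 0.45
  ¬R = 1 − 0.52 = 0.48
  ¬U ∨ ¬R = max(a, b) on (0.45, 0.48) = 0.48
  ¬U ∨ (¬U ∨ ¬R) = max(a, b) on (0.45, 0.48) = 0.48
  → value = 0.4800
|0.8427 − 0.4800| = 0.363

0.363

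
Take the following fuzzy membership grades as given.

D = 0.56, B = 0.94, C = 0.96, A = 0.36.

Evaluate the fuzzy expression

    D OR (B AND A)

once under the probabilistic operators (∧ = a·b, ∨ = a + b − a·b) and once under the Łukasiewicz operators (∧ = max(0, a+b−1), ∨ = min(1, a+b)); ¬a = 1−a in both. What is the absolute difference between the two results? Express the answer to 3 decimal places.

0.151

Under probabilistic:
  B AND A = a·b on (0.9400, 0.3600) = 0.3384
  D OR (B AND A) = a + b − a·b on (0.5600, 0.3384) = 0.7089
  → value = 0.7089
Under Łukasiewicz:
  B AND A = max(0, a+b−1) on (0.94, 0.36) = 0.30
  D OR (B AND A) = min(1, a+b) on (0.56, 0.30) = 0.86
  → value = 0.8600
|0.7089 − 0.8600| = 0.151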